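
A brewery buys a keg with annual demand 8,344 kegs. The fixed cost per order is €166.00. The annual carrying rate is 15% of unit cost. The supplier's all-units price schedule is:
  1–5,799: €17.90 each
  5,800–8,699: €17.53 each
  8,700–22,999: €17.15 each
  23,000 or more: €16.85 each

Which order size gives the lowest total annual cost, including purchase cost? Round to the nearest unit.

Holding cost per unit per year at price C is H = 0.15·C.
Evaluate total cost at each tier's feasible EOQ or, if the EOQ is below the tier, at the tier's minimum quantity.
EOQ at €17.90 = 1015.7 (feasible in tier 1): TC = 8,344×€17.90 + (8,344/1015.7)×166 + (1015.7/2)×0.15×€17.90 = €152,084.87.
EOQ at €17.53 = 1026.4 < 5800, so use break Q=5800: TC = 8,344×€17.53 + (8,344/5800.0)×166 + (5800.0/2)×0.15×€17.53 = €154,134.68.
EOQ at €17.15 = 1037.7 < 8700, so use break Q=8700: TC = 8,344×€17.15 + (8,344/8700.0)×166 + (8700.0/2)×0.15×€17.15 = €154,449.18.
EOQ at €16.85 = 1046.9 < 23000, so use break Q=23000: TC = 8,344×€16.85 + (8,344/23000.0)×166 + (23000.0/2)×0.15×€16.85 = €169,722.87.
Lowest total cost is €152,084.87 at Q = 1015.7.

Q* ≈ 1,016 kegs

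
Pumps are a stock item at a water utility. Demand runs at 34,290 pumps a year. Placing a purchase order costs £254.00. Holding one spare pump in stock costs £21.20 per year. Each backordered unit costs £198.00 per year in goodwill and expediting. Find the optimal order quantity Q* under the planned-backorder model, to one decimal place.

With planned backorders, Q* = √(2DS/H) · √((H+B)/B).
√(2DS/H) = √(2 × 34,290 × 254 / 21.2) = 906.458.
√((H+B)/B) = √((21.2+198)/198) = 1.0522.
Q* ≈ 953.752.

Q* ≈ 953.8 pumps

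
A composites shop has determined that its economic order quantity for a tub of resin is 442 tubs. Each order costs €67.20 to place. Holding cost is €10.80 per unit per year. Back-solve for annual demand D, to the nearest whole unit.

The basic EOQ model gives Q* = √(2DS/H); rearrange for the unknown.
From Q* = √(2DS/H): D = Q*²H / (2S) = 442² × 10.8 / (2 × 67.2) = 15698.893.

D ≈ 15,699 tubs per year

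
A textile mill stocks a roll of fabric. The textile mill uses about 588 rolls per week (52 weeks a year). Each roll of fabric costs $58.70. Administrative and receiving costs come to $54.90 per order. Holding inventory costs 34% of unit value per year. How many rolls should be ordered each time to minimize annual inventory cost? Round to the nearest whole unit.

Annual demand D = 588 × 52 = 30,576.
Holding cost H = 0.34 × $58.70 = $19.9580 per unit per year.
EOQ = √(2DS / H) = √(2 × 30,576 × 54.9 / 19.958).
= √(3,357,244.8 / 19.958) = √168,215.4925 ≈ 410.141.

Q* ≈ 410 rolls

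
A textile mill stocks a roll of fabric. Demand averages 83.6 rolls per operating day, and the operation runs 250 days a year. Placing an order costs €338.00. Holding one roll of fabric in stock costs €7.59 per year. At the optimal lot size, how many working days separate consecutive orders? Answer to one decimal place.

Annual demand D = 83.6 × 250 = 20,900.
Q* = √(2DS/H) = √(2 × 20,900 × 338 / 7.59) ≈ 1364.35.
Cycle time = Q*/D × 250 = 1364.35 / 20,900 × 250 ≈ 16.320 days.

T ≈ 16.3 days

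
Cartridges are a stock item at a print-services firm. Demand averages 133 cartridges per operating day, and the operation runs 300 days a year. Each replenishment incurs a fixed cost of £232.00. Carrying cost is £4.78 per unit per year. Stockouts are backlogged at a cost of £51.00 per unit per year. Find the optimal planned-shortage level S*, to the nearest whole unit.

Annual demand D = 133 × 300 = 39,900.
With planned backorders, Q* = √(2DS/H) · √((H+B)/B).
√(2DS/H) = √(2 × 39,900 × 232 / 4.78) = 1968.029.
√((H+B)/B) = √((4.78+51)/51) = 1.0458.
Q* ≈ 2058.191.
S* = Q* · H/(H+B) = 2058.191 × 4.78/55.78 ≈ 176.374.

S* ≈ 176 cartridges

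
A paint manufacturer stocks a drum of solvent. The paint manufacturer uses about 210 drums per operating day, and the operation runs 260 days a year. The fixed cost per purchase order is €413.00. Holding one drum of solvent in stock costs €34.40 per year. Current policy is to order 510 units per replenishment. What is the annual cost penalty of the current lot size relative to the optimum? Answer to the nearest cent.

Annual demand D = 210 × 260 = 54,600.
EOQ = √(2DS/H) = √(2 × 54,600 × 413 / 34.4) ≈ 1145.00.
Cost at Q* = (D/Q*)S + (Q*/2)H = √(2DSH) ≈ €39,388.15.
Cost at Q = 510: (54,600/510)×413 + (510/2)×34.4 = €44,215.29 + €8,772.00 = €52,987.29.
Excess = €52,987.29 − €39,388.15 = €13,599.15.

Extra cost ≈ €13,599.15 per year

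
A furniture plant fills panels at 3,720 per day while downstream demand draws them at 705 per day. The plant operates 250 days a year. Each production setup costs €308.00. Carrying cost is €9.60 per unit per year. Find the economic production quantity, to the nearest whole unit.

Annual demand D = 705 × 250 = 176,250.
Production build-up factor (1 − d/p) = 1 − 705/3,720 = 0.8105.
Q* = √(2DS / (H(1 − d/p))) = √(2 × 176,250 × 308 / (9.6 × 0.8105)).
= √(108,570,000 / 7.7806) ≈ 3735.486.

Q* ≈ 3,735 panels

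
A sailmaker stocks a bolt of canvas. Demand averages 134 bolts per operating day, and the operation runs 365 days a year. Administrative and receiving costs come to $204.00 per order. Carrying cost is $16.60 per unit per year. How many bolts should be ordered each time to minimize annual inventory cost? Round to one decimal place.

Q* ≈ 1,096.4 bolts

Annual demand D = 134 × 365 = 48,910.
EOQ = √(2DS / H) = √(2 × 48,910 × 204 / 16.6).
= √(19,955,280 / 16.6) = √1,202,125.3012 ≈ 1096.415.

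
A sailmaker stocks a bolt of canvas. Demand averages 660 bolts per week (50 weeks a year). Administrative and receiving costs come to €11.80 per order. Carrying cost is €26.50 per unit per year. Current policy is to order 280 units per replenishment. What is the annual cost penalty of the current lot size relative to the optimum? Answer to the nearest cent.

Extra cost ≈ €557.79 per year

Annual demand D = 660 × 50 = 33,000.
EOQ = √(2DS/H) = √(2 × 33,000 × 11.8 / 26.5) ≈ 171.43.
Cost at Q* = (D/Q*)S + (Q*/2)H = √(2DSH) ≈ €4,542.93.
Cost at Q = 280: (33,000/280)×11.8 + (280/2)×26.5 = €1,390.71 + €3,710.00 = €5,100.71.
Excess = €5,100.71 − €4,542.93 = €557.79.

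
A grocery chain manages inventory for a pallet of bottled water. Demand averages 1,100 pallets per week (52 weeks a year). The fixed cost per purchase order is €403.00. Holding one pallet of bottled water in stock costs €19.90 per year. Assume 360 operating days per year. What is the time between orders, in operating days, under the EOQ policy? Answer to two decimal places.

Annual demand D = 1,100 × 52 = 57,200.
EOQ = √(2DS/H) = √(2 × 57,200 × 403 / 19.9) ≈ 1522.09.
Cycle time = Q*/D × 360 = 1522.09 / 57,200 × 360 ≈ 9.580 days.

T ≈ 9.58 days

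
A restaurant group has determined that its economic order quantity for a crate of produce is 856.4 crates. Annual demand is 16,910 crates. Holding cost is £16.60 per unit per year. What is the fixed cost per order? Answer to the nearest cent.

S ≈ £359.99

The basic EOQ model gives Q* = √(2DS/H); rearrange for the unknown.
From Q* = √(2DS/H): S = Q*²H / (2D) = 856.4² × 16.6 / (2 × 16,910) = 359.9878.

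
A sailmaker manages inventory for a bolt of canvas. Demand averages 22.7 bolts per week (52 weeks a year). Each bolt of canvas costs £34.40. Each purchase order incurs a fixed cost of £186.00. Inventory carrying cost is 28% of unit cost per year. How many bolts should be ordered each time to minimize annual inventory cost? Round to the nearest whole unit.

Annual demand D = 22.7 × 52 = 1,180.4.
Holding cost H = 0.28 × £34.40 = £9.6320 per unit per year.
EOQ = √(2DS / H) = √(2 × 1,180.4 × 186 / 9.632).
= √(439,108.8 / 9.632) = √45,588.5382 ≈ 213.515.

Q* ≈ 214 bolts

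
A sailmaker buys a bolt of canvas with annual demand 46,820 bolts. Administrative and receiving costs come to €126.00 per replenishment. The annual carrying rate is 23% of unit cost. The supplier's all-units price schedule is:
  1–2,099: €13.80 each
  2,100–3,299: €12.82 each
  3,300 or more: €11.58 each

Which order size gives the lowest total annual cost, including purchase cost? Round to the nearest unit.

Holding cost per unit per year at price C is H = 0.23·C.
For each price level, check whether its EOQ is feasible; otherwise the best quantity at that price is the breakpoint.
EOQ at €13.80 = 1928.0 (feasible in tier 1): TC = 46,820×€13.80 + (46,820/1928.0)×126 + (1928.0/2)×0.23×€13.80 = €652,235.55.
EOQ at €12.82 = 2000.4 < 2100, so use break Q=2100: TC = 46,820×€12.82 + (46,820/2100.0)×126 + (2100.0/2)×0.23×€12.82 = €606,137.63.
EOQ at €11.58 = 2104.7 < 3300, so use break Q=3300: TC = 46,820×€11.58 + (46,820/3300.0)×126 + (3300.0/2)×0.23×€11.58 = €548,357.88.
Lowest total cost is €548,357.88 at Q = 3300.0.

Q* ≈ 3,300 bolts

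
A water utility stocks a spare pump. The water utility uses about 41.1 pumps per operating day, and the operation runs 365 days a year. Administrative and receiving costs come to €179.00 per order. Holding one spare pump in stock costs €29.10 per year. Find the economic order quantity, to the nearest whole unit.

Annual demand D = 41.1 × 365 = 15,001.5.
EOQ = √(2DS / H) = √(2 × 15,001.5 × 179 / 29.1).
= √(5,370,537 / 29.1) = √184,554.5361 ≈ 429.598.

Q* ≈ 430 pumps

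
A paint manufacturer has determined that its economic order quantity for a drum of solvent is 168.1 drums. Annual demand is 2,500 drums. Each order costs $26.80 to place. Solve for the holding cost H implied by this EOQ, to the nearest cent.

H ≈ $4.74

Squaring Q* = √(2DS/H) gives Q*² = 2DS/H.
From Q* = √(2DS/H): H = 2DS / Q*² = 2 × 2,500 × 26.8 / 168.1² = 4.7421.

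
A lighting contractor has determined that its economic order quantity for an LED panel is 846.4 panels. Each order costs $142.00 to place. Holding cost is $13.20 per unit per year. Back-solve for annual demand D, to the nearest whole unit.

D ≈ 33,297 panels per year

Invert the EOQ relation Q*² = 2DS/H.
From Q* = √(2DS/H): D = Q*²H / (2S) = 846.4² × 13.2 / (2 × 142) = 33297.138.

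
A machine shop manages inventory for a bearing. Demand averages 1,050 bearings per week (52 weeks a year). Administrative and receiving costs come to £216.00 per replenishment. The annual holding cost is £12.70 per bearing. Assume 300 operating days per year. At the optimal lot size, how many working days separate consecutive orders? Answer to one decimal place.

Annual demand D = 1,050 × 52 = 54,600.
Q* = √(2DS/H) = √(2 × 54,600 × 216 / 12.7) ≈ 1362.81.
Cycle time = Q*/D × 300 = 1362.81 / 54,600 × 300 ≈ 7.488 days.

T ≈ 7.5 days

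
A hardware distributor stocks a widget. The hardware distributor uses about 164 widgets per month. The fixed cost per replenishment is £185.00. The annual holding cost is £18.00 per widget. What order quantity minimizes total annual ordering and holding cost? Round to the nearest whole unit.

Annual demand D = 164 × 12 = 1,968.
EOQ = √(2DS / H) = √(2 × 1,968 × 185 / 18).
= √(728,160 / 18) = √40,453.3333 ≈ 201.130.

Q* ≈ 201 widgets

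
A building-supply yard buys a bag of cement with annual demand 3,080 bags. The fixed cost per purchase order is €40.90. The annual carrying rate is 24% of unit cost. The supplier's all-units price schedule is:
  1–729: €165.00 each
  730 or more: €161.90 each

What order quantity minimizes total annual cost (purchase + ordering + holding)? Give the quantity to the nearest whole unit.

Q* ≈ 80 bags

Holding cost per unit per year at price C is H = 0.24·C.
Evaluate total cost at each tier's feasible EOQ or, if the EOQ is below the tier, at the tier's minimum quantity.
EOQ at €165.00 = 79.8 (feasible in tier 1): TC = 3,080×€165.00 + (3,080/79.8)×40.9 + (79.8/2)×0.24×€165.00 = €511,358.64.
EOQ at €161.90 = 80.5 < 730, so use break Q=730: TC = 3,080×€161.90 + (3,080/730.0)×40.9 + (730.0/2)×0.24×€161.90 = €513,007.00.
Lowest total cost is €511,358.64 at Q = 79.8.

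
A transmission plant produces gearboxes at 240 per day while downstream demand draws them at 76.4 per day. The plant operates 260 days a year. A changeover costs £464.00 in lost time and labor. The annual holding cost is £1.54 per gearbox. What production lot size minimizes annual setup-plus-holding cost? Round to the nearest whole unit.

Annual demand D = 76.4 × 260 = 19,864.
Production build-up factor (1 − d/p) = 1 − 76.4/240 = 0.6817.
Q* = √(2DS / (H(1 − d/p))) = √(2 × 19,864 × 464 / (1.54 × 0.6817)).
= √(18,433,792 / 1.0498) ≈ 4190.453.

Q* ≈ 4,190 gearboxes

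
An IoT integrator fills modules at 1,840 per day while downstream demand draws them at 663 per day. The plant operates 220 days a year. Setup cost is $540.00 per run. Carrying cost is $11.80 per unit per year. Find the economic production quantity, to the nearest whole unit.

Q* ≈ 4,568 modules

Annual demand D = 663 × 220 = 145,860.
Production build-up factor (1 − d/p) = 1 − 663/1,840 = 0.6397.
Q* = √(2DS / (H(1 − d/p))) = √(2 × 145,860 × 540 / (11.8 × 0.6397)).
= √(157,528,800 / 7.5482) ≈ 4568.353.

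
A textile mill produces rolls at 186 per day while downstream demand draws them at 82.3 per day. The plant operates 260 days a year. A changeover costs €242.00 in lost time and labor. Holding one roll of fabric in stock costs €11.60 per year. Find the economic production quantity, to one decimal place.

Annual demand D = 82.3 × 260 = 21,398.
Production build-up factor (1 − d/p) = 1 − 82.3/186 = 0.5575.
Q* = √(2DS / (H(1 − d/p))) = √(2 × 21,398 × 242 / (11.6 × 0.5575)).
= √(10,356,632 / 6.4673) ≈ 1265.457.

Q* ≈ 1,265.5 rolls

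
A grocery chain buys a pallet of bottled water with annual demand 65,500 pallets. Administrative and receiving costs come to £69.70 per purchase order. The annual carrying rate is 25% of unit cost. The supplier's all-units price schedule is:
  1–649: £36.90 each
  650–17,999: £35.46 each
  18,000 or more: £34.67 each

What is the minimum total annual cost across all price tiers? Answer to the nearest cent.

TC* ≈ £2,331,626.87

Holding cost per unit per year at price C is H = 0.25·C.
Candidates are each tier's EOQ (if it falls in that tier) and each price-break quantity.
Tier 1 (£36.90): EOQ = 994.9 exceeds tier's upper bound 649, so this tier is dominated.
EOQ at £35.46 = 1014.9 (feasible in tier 2): TC = 65,500×£35.46 + (65,500/1014.9)×69.7 + (1014.9/2)×0.25×£35.46 = £2,331,626.87.
EOQ at £34.67 = 1026.4 < 18000, so use break Q=18000: TC = 65,500×£34.67 + (65,500/18000.0)×69.7 + (18000.0/2)×0.25×£34.67 = £2,349,146.13.
Lowest total cost among the candidates is at Q = 1014.9.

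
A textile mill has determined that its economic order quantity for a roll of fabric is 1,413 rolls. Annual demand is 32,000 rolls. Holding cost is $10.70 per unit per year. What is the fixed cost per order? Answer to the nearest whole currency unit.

Squaring Q* = √(2DS/H) gives Q*² = 2DS/H.
From Q* = √(2DS/H): S = Q*²H / (2D) = 1,413² × 10.7 / (2 × 32,000) = 333.8014.

S ≈ $334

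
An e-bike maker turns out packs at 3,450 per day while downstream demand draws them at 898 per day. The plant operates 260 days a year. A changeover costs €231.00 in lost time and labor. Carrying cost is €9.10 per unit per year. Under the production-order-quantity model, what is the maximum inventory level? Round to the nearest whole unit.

I_max ≈ 2,961 packs

Annual demand D = 898 × 260 = 233,480.
Production build-up factor (1 − d/p) = 1 − 898/3,450 = 0.7397.
Q* = √(2DS / (H(1 − d/p))) = √(2 × 233,480 × 231 / (9.1 × 0.7397)).
= √(107,867,760 / 6.7314) ≈ 4003.081.
Maximum inventory = Q*(1 − d/p) = 4003.081 × 0.7397 ≈ 2961.119.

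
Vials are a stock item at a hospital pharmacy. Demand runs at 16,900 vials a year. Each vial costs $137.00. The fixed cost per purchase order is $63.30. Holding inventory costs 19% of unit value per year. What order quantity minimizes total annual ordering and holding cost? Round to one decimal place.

Q* ≈ 286.7 vials

Holding cost H = 0.19 × $137.00 = $26.0300 per unit per year.
EOQ = √(2DS / H) = √(2 × 16,900 × 63.3 / 26.03).
= √(2,139,540 / 26.03) = √82,195.1594 ≈ 286.697.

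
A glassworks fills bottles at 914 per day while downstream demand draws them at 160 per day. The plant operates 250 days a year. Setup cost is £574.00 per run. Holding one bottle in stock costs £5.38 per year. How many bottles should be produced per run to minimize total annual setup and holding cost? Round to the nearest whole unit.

Annual demand D = 160 × 250 = 40,000.
Production build-up factor (1 − d/p) = 1 − 160/914 = 0.8249.
Q* = √(2DS / (H(1 − d/p))) = √(2 × 40,000 × 574 / (5.38 × 0.8249)).
= √(45,920,000 / 4.4382) ≈ 3216.601.

Q* ≈ 3,217 bottles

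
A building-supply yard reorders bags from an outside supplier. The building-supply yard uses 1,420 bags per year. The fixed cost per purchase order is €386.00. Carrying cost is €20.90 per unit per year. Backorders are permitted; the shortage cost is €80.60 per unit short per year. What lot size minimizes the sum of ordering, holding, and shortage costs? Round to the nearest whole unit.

Q* ≈ 257 bags

With planned backorders, Q* = √(2DS/H) · √((H+B)/B).
√(2DS/H) = √(2 × 1,420 × 386 / 20.9) = 229.023.
√((H+B)/B) = √((20.9+80.6)/80.6) = 1.1222.
Q* ≈ 257.007.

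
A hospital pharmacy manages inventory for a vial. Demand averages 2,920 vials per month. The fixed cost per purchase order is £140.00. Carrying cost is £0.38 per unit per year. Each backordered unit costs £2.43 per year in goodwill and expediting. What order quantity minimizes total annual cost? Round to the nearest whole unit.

Annual demand D = 2,920 × 12 = 35,040.
With planned backorders, Q* = √(2DS/H) · √((H+B)/B).
√(2DS/H) = √(2 × 35,040 × 140 / 0.38) = 5081.235.
√((H+B)/B) = √((0.38+2.43)/2.43) = 1.0754.
Q* ≈ 5464.108.

Q* ≈ 5,464 vials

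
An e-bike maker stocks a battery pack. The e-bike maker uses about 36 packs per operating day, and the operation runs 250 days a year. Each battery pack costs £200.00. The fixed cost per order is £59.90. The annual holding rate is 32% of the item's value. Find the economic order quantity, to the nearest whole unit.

Q* ≈ 130 packs

Annual demand D = 36 × 250 = 9,000.
Holding cost H = 0.32 × £200.00 = £64.0000 per unit per year.
EOQ = √(2DS / H) = √(2 × 9,000 × 59.9 / 64).
= √(1,078,200 / 64) = √16,846.875 ≈ 129.796.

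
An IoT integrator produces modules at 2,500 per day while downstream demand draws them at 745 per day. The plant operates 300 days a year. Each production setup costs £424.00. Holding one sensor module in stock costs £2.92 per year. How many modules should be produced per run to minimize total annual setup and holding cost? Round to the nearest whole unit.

Q* ≈ 9,616 modules

Annual demand D = 745 × 300 = 223,500.
Production build-up factor (1 − d/p) = 1 − 745/2,500 = 0.7020.
Q* = √(2DS / (H(1 − d/p))) = √(2 × 223,500 × 424 / (2.92 × 0.7020)).
= √(189,528,000 / 2.0498) ≈ 9615.607.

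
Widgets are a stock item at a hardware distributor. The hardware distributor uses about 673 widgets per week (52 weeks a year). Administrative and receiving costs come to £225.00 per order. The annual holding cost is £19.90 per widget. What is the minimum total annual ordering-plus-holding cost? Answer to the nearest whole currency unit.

TC* ≈ £17,703

Annual demand D = 673 × 52 = 34,996.
The optimal lot size = √(2DS/H) = √(2 × 34,996 × 225 / 19.9) ≈ 889.59.
At the optimum the two cost components are equal, so total cost = 2·(Q*/2)H = Q*·H.
Minimum total = √(2DSH) = √(2 × 34,996 × 225 × 19.9) ≈ 17702.801.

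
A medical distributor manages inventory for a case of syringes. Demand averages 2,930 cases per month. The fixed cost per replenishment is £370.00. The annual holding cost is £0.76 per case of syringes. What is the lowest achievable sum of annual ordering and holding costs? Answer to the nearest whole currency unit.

TC* ≈ £4,447

Annual demand D = 2,930 × 12 = 35,160.
EOQ = √(2DS/H) = √(2 × 35,160 × 370 / 0.76) ≈ 5851.05.
At the optimum the two cost components are equal, so total cost = 2·(Q*/2)H = Q*·H.
Minimum total = √(2DSH) = √(2 × 35,160 × 370 × 0.76) ≈ 4446.795.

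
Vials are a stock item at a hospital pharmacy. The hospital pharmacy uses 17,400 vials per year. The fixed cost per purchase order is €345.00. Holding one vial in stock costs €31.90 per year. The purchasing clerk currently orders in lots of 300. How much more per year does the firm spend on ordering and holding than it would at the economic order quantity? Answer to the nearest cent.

Extra cost ≈ €5,224.83 per year

EOQ = √(2DS/H) = √(2 × 17,400 × 345 / 31.9) ≈ 613.48.
Cost at Q* = (D/Q*)S + (Q*/2)H = √(2DSH) ≈ €19,570.17.
Cost at Q = 300: (17,400/300)×345 + (300/2)×31.9 = €20,010.00 + €4,785.00 = €24,795.00.
Excess = €24,795.00 − €19,570.17 = €5,224.83.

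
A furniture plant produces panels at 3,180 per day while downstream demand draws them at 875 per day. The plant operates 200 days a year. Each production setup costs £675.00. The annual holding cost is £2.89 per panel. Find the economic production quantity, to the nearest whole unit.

Q* ≈ 10,620 panels

Annual demand D = 875 × 200 = 175,000.
Production build-up factor (1 − d/p) = 1 − 875/3,180 = 0.7248.
Q* = √(2DS / (H(1 − d/p))) = √(2 × 175,000 × 675 / (2.89 × 0.7248)).
= √(236,250,000 / 2.0948) ≈ 10619.769.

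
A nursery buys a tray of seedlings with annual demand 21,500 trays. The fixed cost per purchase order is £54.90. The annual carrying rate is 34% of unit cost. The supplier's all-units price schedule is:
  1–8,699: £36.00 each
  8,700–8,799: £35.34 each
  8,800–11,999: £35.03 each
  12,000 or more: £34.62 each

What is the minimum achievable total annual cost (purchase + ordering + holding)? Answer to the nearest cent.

TC* ≈ £779,375.40

Holding cost per unit per year at price C is H = 0.34·C.
Candidates are each tier's EOQ (if it falls in that tier) and each price-break quantity.
EOQ at £36.00 = 439.2 (feasible in tier 1): TC = 21,500×£36.00 + (21,500/439.2)×54.9 + (439.2/2)×0.34×£36.00 = £779,375.40.
EOQ at £35.34 = 443.2 < 8700, so use break Q=8700: TC = 21,500×£35.34 + (21,500/8700.0)×54.9 + (8700.0/2)×0.34×£35.34 = £812,213.53.
EOQ at £35.03 = 445.2 < 8800, so use break Q=8800: TC = 21,500×£35.03 + (21,500/8800.0)×54.9 + (8800.0/2)×0.34×£35.03 = £805,684.01.
EOQ at £34.62 = 447.8 < 12000, so use break Q=12000: TC = 21,500×£34.62 + (21,500/12000.0)×54.9 + (12000.0/2)×0.34×£34.62 = £815,053.16.
Lowest total cost among the candidates is at Q = 439.2.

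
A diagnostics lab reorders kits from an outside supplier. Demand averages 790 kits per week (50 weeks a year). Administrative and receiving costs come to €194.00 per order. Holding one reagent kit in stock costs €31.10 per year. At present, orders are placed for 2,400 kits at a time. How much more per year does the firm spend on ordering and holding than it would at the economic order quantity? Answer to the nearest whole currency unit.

Extra cost ≈ €18,681 per year

Annual demand D = 790 × 50 = 39,500.
EOQ = √(2DS/H) = √(2 × 39,500 × 194 / 31.1) ≈ 702.00.
Cost at Q* = (D/Q*)S + (Q*/2)H = √(2DSH) ≈ €21,832.05.
Cost at Q = 2,400: (39,500/2,400)×194 + (2,400/2)×31.1 = €3,192.92 + €37,320.00 = €40,512.92.
Excess = €40,512.92 − €21,832.05 = €18,680.86.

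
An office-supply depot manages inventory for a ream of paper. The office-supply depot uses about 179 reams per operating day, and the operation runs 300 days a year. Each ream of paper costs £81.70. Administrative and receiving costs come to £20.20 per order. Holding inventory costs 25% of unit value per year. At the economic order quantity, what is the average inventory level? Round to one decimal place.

Average inventory ≈ 163.0 reams

Annual demand D = 179 × 300 = 53,700.
Holding cost H = 0.25 × £81.70 = £20.4250 per unit per year.
Q* = √(2DS/H) = √(2 × 53,700 × 20.2 / 20.425) ≈ 325.91.
Average inventory = Q*/2 ≈ 325.91 / 2 = 162.955.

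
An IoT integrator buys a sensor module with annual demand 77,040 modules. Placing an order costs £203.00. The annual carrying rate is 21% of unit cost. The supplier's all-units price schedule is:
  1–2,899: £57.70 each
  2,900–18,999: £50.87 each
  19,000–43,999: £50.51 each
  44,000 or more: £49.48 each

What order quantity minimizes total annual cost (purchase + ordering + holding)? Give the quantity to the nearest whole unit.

Q* ≈ 2,900 modules

Holding cost per unit per year at price C is H = 0.21·C.
Evaluate total cost at each tier's feasible EOQ or, if the EOQ is below the tier, at the tier's minimum quantity.
EOQ at £57.70 = 1606.7 (feasible in tier 1): TC = 77,040×£57.70 + (77,040/1606.7)×203 + (1606.7/2)×0.21×£57.70 = £4,464,675.88.
EOQ at £50.87 = 1711.1 < 2900, so use break Q=2900: TC = 77,040×£50.87 + (77,040/2900.0)×203 + (2900.0/2)×0.21×£50.87 = £3,939,907.51.
EOQ at £50.51 = 1717.2 < 19000, so use break Q=19000: TC = 77,040×£50.51 + (77,040/19000.0)×203 + (19000.0/2)×0.21×£50.51 = £3,992,880.96.
EOQ at £49.48 = 1735.0 < 44000, so use break Q=44000: TC = 77,040×£49.48 + (77,040/44000.0)×203 + (44000.0/2)×0.21×£49.48 = £4,040,892.23.
Lowest total cost is £3,939,907.51 at Q = 2900.0.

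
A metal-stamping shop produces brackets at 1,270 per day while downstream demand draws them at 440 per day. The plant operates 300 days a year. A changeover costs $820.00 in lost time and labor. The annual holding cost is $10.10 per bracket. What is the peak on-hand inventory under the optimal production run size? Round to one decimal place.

Annual demand D = 440 × 300 = 132,000.
Production build-up factor (1 − d/p) = 1 − 440/1,270 = 0.6535.
Q* = √(2DS / (H(1 − d/p))) = √(2 × 132,000 × 820 / (10.1 × 0.6535)).
= √(216,480,000 / 6.6008) ≈ 5726.787.
Maximum inventory = Q*(1 − d/p) = 5726.787 × 0.6535 ≈ 3742.703.

I_max ≈ 3,742.7 brackets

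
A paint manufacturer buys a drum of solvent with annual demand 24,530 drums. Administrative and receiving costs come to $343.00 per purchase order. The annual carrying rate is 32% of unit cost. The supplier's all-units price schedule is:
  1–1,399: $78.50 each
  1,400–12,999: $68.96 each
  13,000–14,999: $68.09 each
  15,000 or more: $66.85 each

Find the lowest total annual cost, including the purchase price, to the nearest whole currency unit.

TC* ≈ $1,713,046

Holding cost per unit per year at price C is H = 0.32·C.
Candidates are each tier's EOQ (if it falls in that tier) and each price-break quantity.
EOQ at $78.50 = 818.5 (feasible in tier 1): TC = 24,530×$78.50 + (24,530/818.5)×343 + (818.5/2)×0.32×$78.50 = $1,946,164.88.
EOQ at $68.96 = 873.2 < 1400, so use break Q=1400: TC = 24,530×$68.96 + (24,530/1400.0)×343 + (1400.0/2)×0.32×$68.96 = $1,713,045.69.
EOQ at $68.09 = 878.8 < 13000, so use break Q=13000: TC = 24,530×$68.09 + (24,530/13000.0)×343 + (13000.0/2)×0.32×$68.09 = $1,812,522.11.
EOQ at $66.85 = 886.9 < 15000, so use break Q=15000: TC = 24,530×$66.85 + (24,530/15000.0)×343 + (15000.0/2)×0.32×$66.85 = $1,800,831.42.
Lowest total cost among the candidates is at Q = 1400.0.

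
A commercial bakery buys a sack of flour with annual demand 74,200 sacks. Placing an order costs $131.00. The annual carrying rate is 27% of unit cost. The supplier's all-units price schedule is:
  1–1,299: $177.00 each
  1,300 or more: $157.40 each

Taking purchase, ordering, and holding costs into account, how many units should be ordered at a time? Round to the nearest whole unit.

Q* ≈ 1,300 sacks

Holding cost per unit per year at price C is H = 0.27·C.
Evaluate total cost at each tier's feasible EOQ or, if the EOQ is below the tier, at the tier's minimum quantity.
EOQ at $177.00 = 637.8 (feasible in tier 1): TC = 74,200×$177.00 + (74,200/637.8)×131 + (637.8/2)×0.27×$177.00 = $13,163,880.43.
EOQ at $157.40 = 676.3 < 1300, so use break Q=1300: TC = 74,200×$157.40 + (74,200/1300.0)×131 + (1300.0/2)×0.27×$157.40 = $11,714,180.78.
Lowest total cost is $11,714,180.78 at Q = 1300.0.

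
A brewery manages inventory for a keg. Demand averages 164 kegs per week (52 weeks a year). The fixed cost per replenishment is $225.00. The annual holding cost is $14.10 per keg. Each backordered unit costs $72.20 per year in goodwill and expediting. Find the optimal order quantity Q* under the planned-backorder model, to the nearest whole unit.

Annual demand D = 164 × 52 = 8,528.
With planned backorders, Q* = √(2DS/H) · √((H+B)/B).
√(2DS/H) = √(2 × 8,528 × 225 / 14.1) = 521.699.
√((H+B)/B) = √((14.1+72.2)/72.2) = 1.0933.
Q* ≈ 570.371.

Q* ≈ 570 kegs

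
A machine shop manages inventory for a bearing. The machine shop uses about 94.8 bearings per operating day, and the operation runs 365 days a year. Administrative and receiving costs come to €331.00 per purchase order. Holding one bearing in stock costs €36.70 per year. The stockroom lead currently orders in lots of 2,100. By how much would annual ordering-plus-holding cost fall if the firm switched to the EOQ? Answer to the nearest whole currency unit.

Annual demand D = 94.8 × 365 = 34,602.
EOQ = √(2DS/H) = √(2 × 34,602 × 331 / 36.7) ≈ 790.04.
Cost at Q* = (D/Q*)S + (Q*/2)H = √(2DSH) ≈ €28,994.30.
Cost at Q = 2,100: (34,602/2,100)×331 + (2,100/2)×36.7 = €5,453.93 + €38,535.00 = €43,988.93.
Excess = €43,988.93 − €28,994.30 = €14,994.63.

Extra cost ≈ €14,995 per year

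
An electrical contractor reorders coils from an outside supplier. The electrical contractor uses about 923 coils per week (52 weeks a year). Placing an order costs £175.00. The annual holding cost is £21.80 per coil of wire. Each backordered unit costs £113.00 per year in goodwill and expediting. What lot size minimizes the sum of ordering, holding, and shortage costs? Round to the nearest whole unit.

Annual demand D = 923 × 52 = 47,996.
With planned backorders, Q* = √(2DS/H) · √((H+B)/B).
√(2DS/H) = √(2 × 47,996 × 175 / 21.8) = 877.826.
√((H+B)/B) = √((21.8+113)/113) = 1.0922.
Q* ≈ 958.769.

Q* ≈ 959 coils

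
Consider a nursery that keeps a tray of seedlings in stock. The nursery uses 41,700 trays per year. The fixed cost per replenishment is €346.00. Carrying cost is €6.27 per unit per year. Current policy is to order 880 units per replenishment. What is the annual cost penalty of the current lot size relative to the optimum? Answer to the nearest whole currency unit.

Extra cost ≈ €5,703 per year

EOQ = √(2DS/H) = √(2 × 41,700 × 346 / 6.27) ≈ 2145.30.
Cost at Q* = (D/Q*)S + (Q*/2)H = √(2DSH) ≈ €13,451.01.
Cost at Q = 880: (41,700/880)×346 + (880/2)×6.27 = €16,395.68 + €2,758.80 = €19,154.48.
Excess = €19,154.48 − €13,451.01 = €5,703.47.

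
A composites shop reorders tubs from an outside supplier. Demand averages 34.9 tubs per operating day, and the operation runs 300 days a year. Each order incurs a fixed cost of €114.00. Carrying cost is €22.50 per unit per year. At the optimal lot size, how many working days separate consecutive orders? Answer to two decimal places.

T ≈ 9.33 days

Annual demand D = 34.9 × 300 = 10,470.
The optimal lot size = √(2DS/H) = √(2 × 10,470 × 114 / 22.5) ≈ 325.72.
Cycle time = Q*/D × 300 = 325.72 / 10,470 × 300 ≈ 9.333 days.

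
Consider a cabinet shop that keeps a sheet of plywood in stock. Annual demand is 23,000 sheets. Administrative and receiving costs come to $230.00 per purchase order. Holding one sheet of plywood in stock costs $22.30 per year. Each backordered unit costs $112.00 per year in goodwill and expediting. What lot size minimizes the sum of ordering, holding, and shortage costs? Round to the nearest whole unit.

Q* ≈ 754 sheets

With planned backorders, Q* = √(2DS/H) · √((H+B)/B).
√(2DS/H) = √(2 × 23,000 × 230 / 22.3) = 688.796.
√((H+B)/B) = √((22.3+112)/112) = 1.0950.
Q* ≈ 754.257.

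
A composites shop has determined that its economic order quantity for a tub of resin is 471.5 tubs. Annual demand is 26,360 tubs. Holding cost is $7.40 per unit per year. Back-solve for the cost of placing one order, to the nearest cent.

S ≈ $31.20

Invert the EOQ relation Q*² = 2DS/H.
From Q* = √(2DS/H): S = Q*²H / (2D) = 471.5² × 7.4 / (2 × 26,360) = 31.2047.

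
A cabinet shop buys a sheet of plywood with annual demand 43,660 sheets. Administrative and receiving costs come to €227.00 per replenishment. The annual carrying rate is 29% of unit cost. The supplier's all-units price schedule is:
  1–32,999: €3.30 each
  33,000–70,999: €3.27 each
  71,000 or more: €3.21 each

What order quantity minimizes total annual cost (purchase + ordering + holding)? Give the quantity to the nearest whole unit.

Q* ≈ 4,551 sheets

Holding cost per unit per year at price C is H = 0.29·C.
Candidates are each tier's EOQ (if it falls in that tier) and each price-break quantity.
EOQ at €3.30 = 4551.1 (feasible in tier 1): TC = 43,660×€3.30 + (43,660/4551.1)×227 + (4551.1/2)×0.29×€3.30 = €148,433.38.
EOQ at €3.27 = 4571.9 < 33000, so use break Q=33000: TC = 43,660×€3.27 + (43,660/33000.0)×227 + (33000.0/2)×0.29×€3.27 = €158,715.48.
EOQ at €3.21 = 4614.4 < 71000, so use break Q=71000: TC = 43,660×€3.21 + (43,660/71000.0)×227 + (71000.0/2)×0.29×€3.21 = €173,335.14.
Lowest total cost is €148,433.38 at Q = 4551.1.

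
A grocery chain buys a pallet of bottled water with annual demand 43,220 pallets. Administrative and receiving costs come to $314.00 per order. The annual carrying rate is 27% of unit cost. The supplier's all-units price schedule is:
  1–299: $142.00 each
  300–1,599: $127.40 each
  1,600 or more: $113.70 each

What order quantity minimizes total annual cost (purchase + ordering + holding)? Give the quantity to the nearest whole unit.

Holding cost per unit per year at price C is H = 0.27·C.
Evaluate total cost at each tier's feasible EOQ or, if the EOQ is below the tier, at the tier's minimum quantity.
Tier 1 ($142.00): EOQ = 841.4 exceeds tier's upper bound 299, so this tier is dominated.
EOQ at $127.40 = 888.3 (feasible in tier 2): TC = 43,220×$127.40 + (43,220/888.3)×314 + (888.3/2)×0.27×$127.40 = $5,536,783.46.
EOQ at $113.70 = 940.3 < 1600, so use break Q=1600: TC = 43,220×$113.70 + (43,220/1600.0)×314 + (1600.0/2)×0.27×$113.70 = $4,947,155.12.
Lowest total cost is $4,947,155.12 at Q = 1600.0.

Q* ≈ 1,600 pallets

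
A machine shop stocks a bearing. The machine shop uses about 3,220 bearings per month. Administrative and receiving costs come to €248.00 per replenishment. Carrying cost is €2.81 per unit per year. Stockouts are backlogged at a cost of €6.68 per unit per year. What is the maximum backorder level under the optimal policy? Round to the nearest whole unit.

Annual demand D = 3,220 × 12 = 38,640.
With planned backorders, Q* = √(2DS/H) · √((H+B)/B).
√(2DS/H) = √(2 × 38,640 × 248 / 2.81) = 2611.597.
√((H+B)/B) = √((2.81+6.68)/6.68) = 1.1919.
Q* ≈ 3112.799.
S* = Q* · H/(H+B) = 3112.799 × 2.81/9.49 ≈ 921.703.

S* ≈ 922 bearings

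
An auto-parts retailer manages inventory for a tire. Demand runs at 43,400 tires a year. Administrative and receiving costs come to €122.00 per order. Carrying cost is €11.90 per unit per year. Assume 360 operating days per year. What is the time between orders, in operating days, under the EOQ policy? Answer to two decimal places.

T ≈ 7.82 days

The optimal lot size = √(2DS/H) = √(2 × 43,400 × 122 / 11.9) ≈ 943.34.
Cycle time = Q*/D × 360 = 943.34 / 43,400 × 360 ≈ 7.825 days.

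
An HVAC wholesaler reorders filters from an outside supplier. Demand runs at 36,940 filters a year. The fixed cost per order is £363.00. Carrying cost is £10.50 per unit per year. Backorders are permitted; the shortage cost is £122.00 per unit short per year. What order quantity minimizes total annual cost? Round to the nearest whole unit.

With planned backorders, Q* = √(2DS/H) · √((H+B)/B).
√(2DS/H) = √(2 × 36,940 × 363 / 10.5) = 1598.167.
√((H+B)/B) = √((10.5+122)/122) = 1.0421.
Q* ≈ 1665.521.

Q* ≈ 1,666 filters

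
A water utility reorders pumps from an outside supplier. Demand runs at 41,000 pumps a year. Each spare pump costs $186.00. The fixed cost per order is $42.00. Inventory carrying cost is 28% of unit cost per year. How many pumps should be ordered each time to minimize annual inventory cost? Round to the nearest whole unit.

Holding cost H = 0.28 × $186.00 = $52.0800 per unit per year.
EOQ = √(2DS / H) = √(2 × 41,000 × 42 / 52.08).
= √(3,444,000 / 52.08) = √66,129.0323 ≈ 257.156.

Q* ≈ 257 pumps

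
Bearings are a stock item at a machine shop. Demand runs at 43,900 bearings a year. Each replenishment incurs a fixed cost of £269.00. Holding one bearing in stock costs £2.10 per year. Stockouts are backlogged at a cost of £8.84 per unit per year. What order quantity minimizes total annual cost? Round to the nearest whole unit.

Q* ≈ 3,731 bearings

With planned backorders, Q* = √(2DS/H) · √((H+B)/B).
√(2DS/H) = √(2 × 43,900 × 269 / 2.1) = 3353.619.
√((H+B)/B) = √((2.1+8.84)/8.84) = 1.1125.
Q* ≈ 3730.751.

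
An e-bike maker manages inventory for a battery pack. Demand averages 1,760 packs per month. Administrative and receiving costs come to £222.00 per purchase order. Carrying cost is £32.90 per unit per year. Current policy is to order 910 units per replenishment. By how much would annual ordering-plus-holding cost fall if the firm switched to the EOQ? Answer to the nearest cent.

Extra cost ≈ £2,557.33 per year

Annual demand D = 1,760 × 12 = 21,120.
EOQ = √(2DS/H) = √(2 × 21,120 × 222 / 32.9) ≈ 533.88.
Cost at Q* = (D/Q*)S + (Q*/2)H = √(2DSH) ≈ £17,564.52.
Cost at Q = 910: (21,120/910)×222 + (910/2)×32.9 = £5,152.35 + £14,969.50 = £20,121.85.
Excess = £20,121.85 − £17,564.52 = £2,557.33.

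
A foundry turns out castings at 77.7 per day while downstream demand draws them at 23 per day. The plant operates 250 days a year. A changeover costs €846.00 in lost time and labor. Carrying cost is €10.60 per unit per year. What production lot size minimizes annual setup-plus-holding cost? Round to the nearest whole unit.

Annual demand D = 23 × 250 = 5,750.
Production build-up factor (1 − d/p) = 1 − 23/77.7 = 0.7040.
Q* = √(2DS / (H(1 − d/p))) = √(2 × 5,750 × 846 / (10.6 × 0.7040)).
= √(9,729,000 / 7.4623) ≈ 1141.821.

Q* ≈ 1,142 castings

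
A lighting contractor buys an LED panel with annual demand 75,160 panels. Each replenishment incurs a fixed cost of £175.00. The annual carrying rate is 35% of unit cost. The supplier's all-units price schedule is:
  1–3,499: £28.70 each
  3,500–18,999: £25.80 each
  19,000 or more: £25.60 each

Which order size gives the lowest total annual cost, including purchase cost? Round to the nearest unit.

Q* ≈ 3,500 panels

Holding cost per unit per year at price C is H = 0.35·C.
Candidates are each tier's EOQ (if it falls in that tier) and each price-break quantity.
EOQ at £28.70 = 1618.3 (feasible in tier 1): TC = 75,160×£28.70 + (75,160/1618.3)×175 + (1618.3/2)×0.35×£28.70 = £2,173,347.58.
EOQ at £25.80 = 1706.8 < 3500, so use break Q=3500: TC = 75,160×£25.80 + (75,160/3500.0)×175 + (3500.0/2)×0.35×£25.80 = £1,958,688.50.
EOQ at £25.60 = 1713.5 < 19000, so use break Q=19000: TC = 75,160×£25.60 + (75,160/19000.0)×175 + (19000.0/2)×0.35×£25.60 = £2,009,908.26.
Lowest total cost is £1,958,688.50 at Q = 3500.0.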